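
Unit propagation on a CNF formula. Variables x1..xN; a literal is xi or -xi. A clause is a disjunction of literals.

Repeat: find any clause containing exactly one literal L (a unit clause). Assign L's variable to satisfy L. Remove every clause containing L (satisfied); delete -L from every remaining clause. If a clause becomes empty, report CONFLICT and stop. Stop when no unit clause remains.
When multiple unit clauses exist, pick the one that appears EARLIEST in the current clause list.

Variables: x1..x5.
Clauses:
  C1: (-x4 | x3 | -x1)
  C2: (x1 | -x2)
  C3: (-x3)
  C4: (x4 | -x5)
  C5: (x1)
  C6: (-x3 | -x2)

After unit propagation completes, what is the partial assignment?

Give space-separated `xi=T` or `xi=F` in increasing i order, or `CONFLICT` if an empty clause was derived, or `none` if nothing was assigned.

unit clause [-3] forces x3=F; simplify:
  drop 3 from [-4, 3, -1] -> [-4, -1]
  satisfied 2 clause(s); 4 remain; assigned so far: [3]
unit clause [1] forces x1=T; simplify:
  drop -1 from [-4, -1] -> [-4]
  satisfied 2 clause(s); 2 remain; assigned so far: [1, 3]
unit clause [-4] forces x4=F; simplify:
  drop 4 from [4, -5] -> [-5]
  satisfied 1 clause(s); 1 remain; assigned so far: [1, 3, 4]
unit clause [-5] forces x5=F; simplify:
  satisfied 1 clause(s); 0 remain; assigned so far: [1, 3, 4, 5]

Answer: x1=T x3=F x4=F x5=F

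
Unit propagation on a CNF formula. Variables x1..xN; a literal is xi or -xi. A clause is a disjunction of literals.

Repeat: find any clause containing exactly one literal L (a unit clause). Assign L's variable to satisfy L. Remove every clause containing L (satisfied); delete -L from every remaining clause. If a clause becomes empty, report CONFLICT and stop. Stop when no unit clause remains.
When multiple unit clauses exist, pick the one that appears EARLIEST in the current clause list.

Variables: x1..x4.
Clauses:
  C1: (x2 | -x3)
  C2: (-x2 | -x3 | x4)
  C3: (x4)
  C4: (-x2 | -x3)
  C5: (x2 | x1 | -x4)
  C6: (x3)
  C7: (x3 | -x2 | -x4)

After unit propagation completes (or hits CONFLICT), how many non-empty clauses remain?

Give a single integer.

unit clause [4] forces x4=T; simplify:
  drop -4 from [2, 1, -4] -> [2, 1]
  drop -4 from [3, -2, -4] -> [3, -2]
  satisfied 2 clause(s); 5 remain; assigned so far: [4]
unit clause [3] forces x3=T; simplify:
  drop -3 from [2, -3] -> [2]
  drop -3 from [-2, -3] -> [-2]
  satisfied 2 clause(s); 3 remain; assigned so far: [3, 4]
unit clause [2] forces x2=T; simplify:
  drop -2 from [-2] -> [] (empty!)
  satisfied 2 clause(s); 1 remain; assigned so far: [2, 3, 4]
CONFLICT (empty clause)

Answer: 0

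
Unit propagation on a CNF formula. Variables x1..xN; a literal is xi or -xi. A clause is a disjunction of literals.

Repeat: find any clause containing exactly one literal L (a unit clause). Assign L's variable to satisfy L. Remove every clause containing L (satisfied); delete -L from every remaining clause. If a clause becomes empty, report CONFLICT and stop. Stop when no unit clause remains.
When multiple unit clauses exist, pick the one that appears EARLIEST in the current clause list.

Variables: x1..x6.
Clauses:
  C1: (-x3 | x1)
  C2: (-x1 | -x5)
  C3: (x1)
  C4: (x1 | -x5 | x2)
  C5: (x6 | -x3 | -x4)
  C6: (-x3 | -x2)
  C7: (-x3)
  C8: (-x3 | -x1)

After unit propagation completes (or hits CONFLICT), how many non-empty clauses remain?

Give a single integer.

Answer: 0

Derivation:
unit clause [1] forces x1=T; simplify:
  drop -1 from [-1, -5] -> [-5]
  drop -1 from [-3, -1] -> [-3]
  satisfied 3 clause(s); 5 remain; assigned so far: [1]
unit clause [-5] forces x5=F; simplify:
  satisfied 1 clause(s); 4 remain; assigned so far: [1, 5]
unit clause [-3] forces x3=F; simplify:
  satisfied 4 clause(s); 0 remain; assigned so far: [1, 3, 5]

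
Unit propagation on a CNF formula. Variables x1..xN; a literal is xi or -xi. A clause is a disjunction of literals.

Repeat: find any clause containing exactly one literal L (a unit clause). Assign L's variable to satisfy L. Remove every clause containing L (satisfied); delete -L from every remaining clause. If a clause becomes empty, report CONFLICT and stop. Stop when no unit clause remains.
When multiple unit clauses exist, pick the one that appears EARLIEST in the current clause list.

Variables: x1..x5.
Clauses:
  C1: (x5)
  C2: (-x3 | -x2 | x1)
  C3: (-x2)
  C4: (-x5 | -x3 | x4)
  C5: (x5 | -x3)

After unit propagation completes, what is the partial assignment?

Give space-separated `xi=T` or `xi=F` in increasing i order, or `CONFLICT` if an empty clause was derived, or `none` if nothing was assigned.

Answer: x2=F x5=T

Derivation:
unit clause [5] forces x5=T; simplify:
  drop -5 from [-5, -3, 4] -> [-3, 4]
  satisfied 2 clause(s); 3 remain; assigned so far: [5]
unit clause [-2] forces x2=F; simplify:
  satisfied 2 clause(s); 1 remain; assigned so far: [2, 5]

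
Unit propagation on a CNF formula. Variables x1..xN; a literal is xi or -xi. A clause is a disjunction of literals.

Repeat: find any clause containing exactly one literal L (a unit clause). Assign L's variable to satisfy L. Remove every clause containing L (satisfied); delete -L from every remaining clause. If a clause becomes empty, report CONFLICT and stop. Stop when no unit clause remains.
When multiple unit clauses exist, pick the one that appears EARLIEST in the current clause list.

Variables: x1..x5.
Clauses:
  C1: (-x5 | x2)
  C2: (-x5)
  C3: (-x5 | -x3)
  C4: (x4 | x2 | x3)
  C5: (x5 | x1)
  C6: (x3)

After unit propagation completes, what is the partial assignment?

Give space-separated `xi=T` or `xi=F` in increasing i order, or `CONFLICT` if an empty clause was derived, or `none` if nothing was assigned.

unit clause [-5] forces x5=F; simplify:
  drop 5 from [5, 1] -> [1]
  satisfied 3 clause(s); 3 remain; assigned so far: [5]
unit clause [1] forces x1=T; simplify:
  satisfied 1 clause(s); 2 remain; assigned so far: [1, 5]
unit clause [3] forces x3=T; simplify:
  satisfied 2 clause(s); 0 remain; assigned so far: [1, 3, 5]

Answer: x1=T x3=T x5=F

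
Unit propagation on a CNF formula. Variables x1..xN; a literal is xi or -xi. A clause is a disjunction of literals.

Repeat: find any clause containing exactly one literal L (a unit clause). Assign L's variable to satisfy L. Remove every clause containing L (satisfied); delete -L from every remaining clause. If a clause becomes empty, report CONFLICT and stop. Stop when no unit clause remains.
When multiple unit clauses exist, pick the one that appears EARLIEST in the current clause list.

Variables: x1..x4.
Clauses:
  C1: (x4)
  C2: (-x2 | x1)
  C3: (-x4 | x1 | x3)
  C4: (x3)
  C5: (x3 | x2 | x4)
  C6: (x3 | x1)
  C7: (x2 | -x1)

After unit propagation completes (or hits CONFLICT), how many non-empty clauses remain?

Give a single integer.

Answer: 2

Derivation:
unit clause [4] forces x4=T; simplify:
  drop -4 from [-4, 1, 3] -> [1, 3]
  satisfied 2 clause(s); 5 remain; assigned so far: [4]
unit clause [3] forces x3=T; simplify:
  satisfied 3 clause(s); 2 remain; assigned so far: [3, 4]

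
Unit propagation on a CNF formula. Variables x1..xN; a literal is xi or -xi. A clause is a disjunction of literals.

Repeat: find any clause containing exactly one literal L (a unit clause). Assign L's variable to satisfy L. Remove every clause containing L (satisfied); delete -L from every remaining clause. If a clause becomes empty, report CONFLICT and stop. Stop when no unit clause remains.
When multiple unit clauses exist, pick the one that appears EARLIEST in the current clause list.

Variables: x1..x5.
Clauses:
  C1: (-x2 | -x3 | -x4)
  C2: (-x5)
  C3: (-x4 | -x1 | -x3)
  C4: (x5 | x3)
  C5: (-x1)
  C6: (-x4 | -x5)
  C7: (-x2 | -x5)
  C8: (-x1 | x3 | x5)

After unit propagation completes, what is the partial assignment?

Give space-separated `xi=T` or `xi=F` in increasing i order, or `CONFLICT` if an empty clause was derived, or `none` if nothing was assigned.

Answer: x1=F x3=T x5=F

Derivation:
unit clause [-5] forces x5=F; simplify:
  drop 5 from [5, 3] -> [3]
  drop 5 from [-1, 3, 5] -> [-1, 3]
  satisfied 3 clause(s); 5 remain; assigned so far: [5]
unit clause [3] forces x3=T; simplify:
  drop -3 from [-2, -3, -4] -> [-2, -4]
  drop -3 from [-4, -1, -3] -> [-4, -1]
  satisfied 2 clause(s); 3 remain; assigned so far: [3, 5]
unit clause [-1] forces x1=F; simplify:
  satisfied 2 clause(s); 1 remain; assigned so far: [1, 3, 5]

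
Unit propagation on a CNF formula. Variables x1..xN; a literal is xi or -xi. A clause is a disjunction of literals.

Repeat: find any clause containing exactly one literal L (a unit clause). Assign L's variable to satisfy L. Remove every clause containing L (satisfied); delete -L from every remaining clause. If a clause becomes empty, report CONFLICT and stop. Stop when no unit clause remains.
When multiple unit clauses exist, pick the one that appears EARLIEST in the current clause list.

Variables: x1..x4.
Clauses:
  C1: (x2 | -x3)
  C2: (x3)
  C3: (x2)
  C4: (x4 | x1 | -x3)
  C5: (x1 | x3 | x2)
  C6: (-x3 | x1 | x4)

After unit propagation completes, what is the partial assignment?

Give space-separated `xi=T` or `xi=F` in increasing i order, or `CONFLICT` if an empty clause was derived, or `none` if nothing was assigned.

Answer: x2=T x3=T

Derivation:
unit clause [3] forces x3=T; simplify:
  drop -3 from [2, -3] -> [2]
  drop -3 from [4, 1, -3] -> [4, 1]
  drop -3 from [-3, 1, 4] -> [1, 4]
  satisfied 2 clause(s); 4 remain; assigned so far: [3]
unit clause [2] forces x2=T; simplify:
  satisfied 2 clause(s); 2 remain; assigned so far: [2, 3]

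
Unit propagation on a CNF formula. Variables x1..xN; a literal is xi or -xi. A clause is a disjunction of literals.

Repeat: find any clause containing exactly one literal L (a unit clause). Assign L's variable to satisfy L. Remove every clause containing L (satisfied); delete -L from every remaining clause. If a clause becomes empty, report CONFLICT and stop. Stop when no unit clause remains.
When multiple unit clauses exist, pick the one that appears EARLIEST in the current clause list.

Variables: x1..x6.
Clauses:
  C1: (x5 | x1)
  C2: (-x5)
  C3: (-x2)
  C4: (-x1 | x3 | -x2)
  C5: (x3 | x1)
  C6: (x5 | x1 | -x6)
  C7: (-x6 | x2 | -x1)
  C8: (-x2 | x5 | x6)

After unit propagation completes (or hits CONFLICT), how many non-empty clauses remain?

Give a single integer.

Answer: 0

Derivation:
unit clause [-5] forces x5=F; simplify:
  drop 5 from [5, 1] -> [1]
  drop 5 from [5, 1, -6] -> [1, -6]
  drop 5 from [-2, 5, 6] -> [-2, 6]
  satisfied 1 clause(s); 7 remain; assigned so far: [5]
unit clause [1] forces x1=T; simplify:
  drop -1 from [-1, 3, -2] -> [3, -2]
  drop -1 from [-6, 2, -1] -> [-6, 2]
  satisfied 3 clause(s); 4 remain; assigned so far: [1, 5]
unit clause [-2] forces x2=F; simplify:
  drop 2 from [-6, 2] -> [-6]
  satisfied 3 clause(s); 1 remain; assigned so far: [1, 2, 5]
unit clause [-6] forces x6=F; simplify:
  satisfied 1 clause(s); 0 remain; assigned so far: [1, 2, 5, 6]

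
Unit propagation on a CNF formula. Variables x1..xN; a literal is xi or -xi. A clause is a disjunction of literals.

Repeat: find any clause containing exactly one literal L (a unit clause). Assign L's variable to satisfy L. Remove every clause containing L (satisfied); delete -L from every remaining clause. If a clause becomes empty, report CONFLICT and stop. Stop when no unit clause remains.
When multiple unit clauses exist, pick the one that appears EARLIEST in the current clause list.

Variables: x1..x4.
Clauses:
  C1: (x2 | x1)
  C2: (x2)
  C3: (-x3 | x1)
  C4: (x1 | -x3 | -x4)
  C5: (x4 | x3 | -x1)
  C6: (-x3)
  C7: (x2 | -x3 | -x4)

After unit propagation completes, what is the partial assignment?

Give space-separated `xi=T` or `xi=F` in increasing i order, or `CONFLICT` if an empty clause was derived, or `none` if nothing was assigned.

unit clause [2] forces x2=T; simplify:
  satisfied 3 clause(s); 4 remain; assigned so far: [2]
unit clause [-3] forces x3=F; simplify:
  drop 3 from [4, 3, -1] -> [4, -1]
  satisfied 3 clause(s); 1 remain; assigned so far: [2, 3]

Answer: x2=T x3=F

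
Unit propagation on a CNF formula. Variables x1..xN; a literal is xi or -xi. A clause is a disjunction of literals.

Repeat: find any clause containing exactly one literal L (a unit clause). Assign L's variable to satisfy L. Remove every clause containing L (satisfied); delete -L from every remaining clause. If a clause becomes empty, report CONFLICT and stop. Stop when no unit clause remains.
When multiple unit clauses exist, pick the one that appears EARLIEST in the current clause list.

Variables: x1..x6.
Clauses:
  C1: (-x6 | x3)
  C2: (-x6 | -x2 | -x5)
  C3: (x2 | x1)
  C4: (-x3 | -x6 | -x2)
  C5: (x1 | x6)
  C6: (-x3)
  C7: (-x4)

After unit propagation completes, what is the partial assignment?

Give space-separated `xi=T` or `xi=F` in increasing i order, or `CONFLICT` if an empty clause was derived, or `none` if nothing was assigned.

Answer: x1=T x3=F x4=F x6=F

Derivation:
unit clause [-3] forces x3=F; simplify:
  drop 3 from [-6, 3] -> [-6]
  satisfied 2 clause(s); 5 remain; assigned so far: [3]
unit clause [-6] forces x6=F; simplify:
  drop 6 from [1, 6] -> [1]
  satisfied 2 clause(s); 3 remain; assigned so far: [3, 6]
unit clause [1] forces x1=T; simplify:
  satisfied 2 clause(s); 1 remain; assigned so far: [1, 3, 6]
unit clause [-4] forces x4=F; simplify:
  satisfied 1 clause(s); 0 remain; assigned so far: [1, 3, 4, 6]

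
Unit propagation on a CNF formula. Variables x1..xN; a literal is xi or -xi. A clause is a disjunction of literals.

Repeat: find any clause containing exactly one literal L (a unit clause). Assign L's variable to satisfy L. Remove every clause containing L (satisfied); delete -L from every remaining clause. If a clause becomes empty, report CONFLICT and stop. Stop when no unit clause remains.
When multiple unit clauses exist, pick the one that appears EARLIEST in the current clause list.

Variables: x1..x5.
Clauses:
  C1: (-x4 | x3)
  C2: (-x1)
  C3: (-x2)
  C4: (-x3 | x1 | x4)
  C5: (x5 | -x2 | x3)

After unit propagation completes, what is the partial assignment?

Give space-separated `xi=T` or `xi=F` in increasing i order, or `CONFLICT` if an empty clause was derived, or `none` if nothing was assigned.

Answer: x1=F x2=F

Derivation:
unit clause [-1] forces x1=F; simplify:
  drop 1 from [-3, 1, 4] -> [-3, 4]
  satisfied 1 clause(s); 4 remain; assigned so far: [1]
unit clause [-2] forces x2=F; simplify:
  satisfied 2 clause(s); 2 remain; assigned so far: [1, 2]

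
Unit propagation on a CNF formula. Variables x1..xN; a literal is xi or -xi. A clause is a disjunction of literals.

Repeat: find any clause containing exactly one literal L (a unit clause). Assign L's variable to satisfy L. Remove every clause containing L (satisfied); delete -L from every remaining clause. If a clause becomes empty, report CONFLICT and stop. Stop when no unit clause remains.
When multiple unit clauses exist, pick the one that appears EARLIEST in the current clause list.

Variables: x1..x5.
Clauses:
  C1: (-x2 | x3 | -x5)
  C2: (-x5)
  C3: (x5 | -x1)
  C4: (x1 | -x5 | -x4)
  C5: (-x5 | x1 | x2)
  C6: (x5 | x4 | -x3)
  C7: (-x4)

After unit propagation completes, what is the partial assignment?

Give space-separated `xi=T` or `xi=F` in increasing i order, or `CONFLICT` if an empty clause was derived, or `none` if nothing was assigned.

Answer: x1=F x3=F x4=F x5=F

Derivation:
unit clause [-5] forces x5=F; simplify:
  drop 5 from [5, -1] -> [-1]
  drop 5 from [5, 4, -3] -> [4, -3]
  satisfied 4 clause(s); 3 remain; assigned so far: [5]
unit clause [-1] forces x1=F; simplify:
  satisfied 1 clause(s); 2 remain; assigned so far: [1, 5]
unit clause [-4] forces x4=F; simplify:
  drop 4 from [4, -3] -> [-3]
  satisfied 1 clause(s); 1 remain; assigned so far: [1, 4, 5]
unit clause [-3] forces x3=F; simplify:
  satisfied 1 clause(s); 0 remain; assigned so far: [1, 3, 4, 5]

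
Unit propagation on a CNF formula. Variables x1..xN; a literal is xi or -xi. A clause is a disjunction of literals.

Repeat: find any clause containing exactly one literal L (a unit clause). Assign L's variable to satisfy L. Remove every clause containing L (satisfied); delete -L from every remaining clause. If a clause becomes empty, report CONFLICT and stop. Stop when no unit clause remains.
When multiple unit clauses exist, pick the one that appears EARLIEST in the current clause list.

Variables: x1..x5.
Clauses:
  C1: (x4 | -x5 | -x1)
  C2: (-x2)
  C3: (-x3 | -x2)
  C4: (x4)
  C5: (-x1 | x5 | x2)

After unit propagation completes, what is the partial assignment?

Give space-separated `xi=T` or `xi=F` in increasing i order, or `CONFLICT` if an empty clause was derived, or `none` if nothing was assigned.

unit clause [-2] forces x2=F; simplify:
  drop 2 from [-1, 5, 2] -> [-1, 5]
  satisfied 2 clause(s); 3 remain; assigned so far: [2]
unit clause [4] forces x4=T; simplify:
  satisfied 2 clause(s); 1 remain; assigned so far: [2, 4]

Answer: x2=F x4=T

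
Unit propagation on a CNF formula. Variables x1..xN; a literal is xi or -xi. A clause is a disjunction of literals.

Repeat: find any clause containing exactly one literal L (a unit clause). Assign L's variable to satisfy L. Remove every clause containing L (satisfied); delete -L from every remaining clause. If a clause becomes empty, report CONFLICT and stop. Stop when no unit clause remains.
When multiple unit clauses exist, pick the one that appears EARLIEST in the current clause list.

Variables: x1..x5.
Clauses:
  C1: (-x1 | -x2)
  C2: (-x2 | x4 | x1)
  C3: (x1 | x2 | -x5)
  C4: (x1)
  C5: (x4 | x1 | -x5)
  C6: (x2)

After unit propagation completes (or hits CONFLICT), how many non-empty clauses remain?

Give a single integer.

unit clause [1] forces x1=T; simplify:
  drop -1 from [-1, -2] -> [-2]
  satisfied 4 clause(s); 2 remain; assigned so far: [1]
unit clause [-2] forces x2=F; simplify:
  drop 2 from [2] -> [] (empty!)
  satisfied 1 clause(s); 1 remain; assigned so far: [1, 2]
CONFLICT (empty clause)

Answer: 0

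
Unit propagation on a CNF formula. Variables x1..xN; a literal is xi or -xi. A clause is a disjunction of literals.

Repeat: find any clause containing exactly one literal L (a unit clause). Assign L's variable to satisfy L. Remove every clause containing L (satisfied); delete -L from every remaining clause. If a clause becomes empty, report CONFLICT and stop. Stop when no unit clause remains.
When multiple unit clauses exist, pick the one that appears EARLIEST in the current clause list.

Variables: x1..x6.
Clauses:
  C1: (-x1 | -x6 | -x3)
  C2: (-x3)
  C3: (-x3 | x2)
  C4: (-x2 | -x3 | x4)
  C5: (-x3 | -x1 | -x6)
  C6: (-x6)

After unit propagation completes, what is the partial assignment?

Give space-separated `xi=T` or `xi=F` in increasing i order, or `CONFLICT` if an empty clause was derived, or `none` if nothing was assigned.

Answer: x3=F x6=F

Derivation:
unit clause [-3] forces x3=F; simplify:
  satisfied 5 clause(s); 1 remain; assigned so far: [3]
unit clause [-6] forces x6=F; simplify:
  satisfied 1 clause(s); 0 remain; assigned so far: [3, 6]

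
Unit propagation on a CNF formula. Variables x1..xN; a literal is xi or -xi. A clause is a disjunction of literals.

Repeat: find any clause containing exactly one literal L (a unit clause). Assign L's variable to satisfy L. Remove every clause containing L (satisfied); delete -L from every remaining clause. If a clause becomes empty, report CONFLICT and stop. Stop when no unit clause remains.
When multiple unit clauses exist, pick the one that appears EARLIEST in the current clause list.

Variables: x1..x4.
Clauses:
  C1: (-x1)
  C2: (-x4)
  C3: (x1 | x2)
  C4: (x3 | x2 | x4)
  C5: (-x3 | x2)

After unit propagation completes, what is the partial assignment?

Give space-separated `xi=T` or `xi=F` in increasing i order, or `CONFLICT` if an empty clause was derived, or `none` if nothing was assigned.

Answer: x1=F x2=T x4=F

Derivation:
unit clause [-1] forces x1=F; simplify:
  drop 1 from [1, 2] -> [2]
  satisfied 1 clause(s); 4 remain; assigned so far: [1]
unit clause [-4] forces x4=F; simplify:
  drop 4 from [3, 2, 4] -> [3, 2]
  satisfied 1 clause(s); 3 remain; assigned so far: [1, 4]
unit clause [2] forces x2=T; simplify:
  satisfied 3 clause(s); 0 remain; assigned so far: [1, 2, 4]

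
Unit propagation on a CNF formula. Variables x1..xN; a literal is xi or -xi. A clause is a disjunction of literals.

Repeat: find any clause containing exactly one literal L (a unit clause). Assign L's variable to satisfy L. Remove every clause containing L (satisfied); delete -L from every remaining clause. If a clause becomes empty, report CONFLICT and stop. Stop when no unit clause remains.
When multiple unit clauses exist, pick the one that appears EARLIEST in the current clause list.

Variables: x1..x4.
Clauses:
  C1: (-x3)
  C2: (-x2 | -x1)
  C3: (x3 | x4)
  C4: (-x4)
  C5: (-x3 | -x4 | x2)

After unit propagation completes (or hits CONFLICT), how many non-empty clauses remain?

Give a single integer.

unit clause [-3] forces x3=F; simplify:
  drop 3 from [3, 4] -> [4]
  satisfied 2 clause(s); 3 remain; assigned so far: [3]
unit clause [4] forces x4=T; simplify:
  drop -4 from [-4] -> [] (empty!)
  satisfied 1 clause(s); 2 remain; assigned so far: [3, 4]
CONFLICT (empty clause)

Answer: 1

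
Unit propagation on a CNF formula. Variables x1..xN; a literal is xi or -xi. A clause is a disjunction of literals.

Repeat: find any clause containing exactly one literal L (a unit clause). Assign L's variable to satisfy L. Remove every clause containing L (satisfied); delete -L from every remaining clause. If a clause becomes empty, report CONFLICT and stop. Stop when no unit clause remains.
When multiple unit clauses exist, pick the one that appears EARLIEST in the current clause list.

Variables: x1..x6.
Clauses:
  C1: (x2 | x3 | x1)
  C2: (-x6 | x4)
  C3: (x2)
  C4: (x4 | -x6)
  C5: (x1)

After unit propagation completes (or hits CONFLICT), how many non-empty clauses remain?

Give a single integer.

Answer: 2

Derivation:
unit clause [2] forces x2=T; simplify:
  satisfied 2 clause(s); 3 remain; assigned so far: [2]
unit clause [1] forces x1=T; simplify:
  satisfied 1 clause(s); 2 remain; assigned so far: [1, 2]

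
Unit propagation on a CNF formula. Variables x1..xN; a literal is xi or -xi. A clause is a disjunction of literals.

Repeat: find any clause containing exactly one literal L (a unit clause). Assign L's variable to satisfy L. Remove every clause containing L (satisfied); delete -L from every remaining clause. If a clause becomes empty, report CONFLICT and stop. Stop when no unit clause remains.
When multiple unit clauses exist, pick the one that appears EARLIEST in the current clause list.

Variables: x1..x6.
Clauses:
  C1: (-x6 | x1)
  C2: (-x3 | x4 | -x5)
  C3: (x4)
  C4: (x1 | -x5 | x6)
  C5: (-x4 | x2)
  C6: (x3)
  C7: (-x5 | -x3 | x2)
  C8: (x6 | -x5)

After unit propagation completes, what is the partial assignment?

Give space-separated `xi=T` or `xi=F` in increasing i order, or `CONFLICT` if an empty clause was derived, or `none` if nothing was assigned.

Answer: x2=T x3=T x4=T

Derivation:
unit clause [4] forces x4=T; simplify:
  drop -4 from [-4, 2] -> [2]
  satisfied 2 clause(s); 6 remain; assigned so far: [4]
unit clause [2] forces x2=T; simplify:
  satisfied 2 clause(s); 4 remain; assigned so far: [2, 4]
unit clause [3] forces x3=T; simplify:
  satisfied 1 clause(s); 3 remain; assigned so far: [2, 3, 4]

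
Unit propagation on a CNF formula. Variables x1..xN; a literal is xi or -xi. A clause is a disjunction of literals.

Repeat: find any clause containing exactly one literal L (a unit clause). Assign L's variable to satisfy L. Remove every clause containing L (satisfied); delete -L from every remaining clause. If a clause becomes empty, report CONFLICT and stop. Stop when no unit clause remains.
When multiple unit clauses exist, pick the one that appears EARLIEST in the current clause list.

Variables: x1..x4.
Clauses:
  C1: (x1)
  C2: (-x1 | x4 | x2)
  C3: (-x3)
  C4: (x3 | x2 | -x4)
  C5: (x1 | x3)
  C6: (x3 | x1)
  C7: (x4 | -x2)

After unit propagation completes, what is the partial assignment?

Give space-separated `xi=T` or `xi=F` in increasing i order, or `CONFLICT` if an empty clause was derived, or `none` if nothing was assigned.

unit clause [1] forces x1=T; simplify:
  drop -1 from [-1, 4, 2] -> [4, 2]
  satisfied 3 clause(s); 4 remain; assigned so far: [1]
unit clause [-3] forces x3=F; simplify:
  drop 3 from [3, 2, -4] -> [2, -4]
  satisfied 1 clause(s); 3 remain; assigned so far: [1, 3]

Answer: x1=T x3=F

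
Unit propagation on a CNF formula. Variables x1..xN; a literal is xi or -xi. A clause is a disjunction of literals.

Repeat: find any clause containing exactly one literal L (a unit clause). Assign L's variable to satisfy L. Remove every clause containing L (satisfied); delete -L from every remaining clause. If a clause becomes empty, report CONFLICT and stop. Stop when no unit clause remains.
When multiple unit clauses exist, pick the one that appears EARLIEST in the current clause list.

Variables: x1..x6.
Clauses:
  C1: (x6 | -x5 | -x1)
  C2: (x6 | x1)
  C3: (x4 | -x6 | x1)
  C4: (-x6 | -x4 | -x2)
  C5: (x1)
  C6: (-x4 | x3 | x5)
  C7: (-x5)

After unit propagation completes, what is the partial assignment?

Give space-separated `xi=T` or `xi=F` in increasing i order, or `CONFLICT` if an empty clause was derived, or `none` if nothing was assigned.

Answer: x1=T x5=F

Derivation:
unit clause [1] forces x1=T; simplify:
  drop -1 from [6, -5, -1] -> [6, -5]
  satisfied 3 clause(s); 4 remain; assigned so far: [1]
unit clause [-5] forces x5=F; simplify:
  drop 5 from [-4, 3, 5] -> [-4, 3]
  satisfied 2 clause(s); 2 remain; assigned so far: [1, 5]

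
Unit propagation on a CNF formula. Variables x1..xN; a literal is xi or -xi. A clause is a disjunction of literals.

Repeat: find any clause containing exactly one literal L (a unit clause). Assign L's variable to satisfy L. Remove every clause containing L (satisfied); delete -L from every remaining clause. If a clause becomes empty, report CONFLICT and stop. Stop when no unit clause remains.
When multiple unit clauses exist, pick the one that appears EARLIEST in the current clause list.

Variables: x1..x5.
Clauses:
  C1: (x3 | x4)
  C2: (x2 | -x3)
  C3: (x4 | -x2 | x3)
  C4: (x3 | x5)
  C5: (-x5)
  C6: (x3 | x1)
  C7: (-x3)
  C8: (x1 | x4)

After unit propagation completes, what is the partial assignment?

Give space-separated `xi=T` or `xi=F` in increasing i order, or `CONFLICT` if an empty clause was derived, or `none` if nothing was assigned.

unit clause [-5] forces x5=F; simplify:
  drop 5 from [3, 5] -> [3]
  satisfied 1 clause(s); 7 remain; assigned so far: [5]
unit clause [3] forces x3=T; simplify:
  drop -3 from [2, -3] -> [2]
  drop -3 from [-3] -> [] (empty!)
  satisfied 4 clause(s); 3 remain; assigned so far: [3, 5]
CONFLICT (empty clause)

Answer: CONFLICT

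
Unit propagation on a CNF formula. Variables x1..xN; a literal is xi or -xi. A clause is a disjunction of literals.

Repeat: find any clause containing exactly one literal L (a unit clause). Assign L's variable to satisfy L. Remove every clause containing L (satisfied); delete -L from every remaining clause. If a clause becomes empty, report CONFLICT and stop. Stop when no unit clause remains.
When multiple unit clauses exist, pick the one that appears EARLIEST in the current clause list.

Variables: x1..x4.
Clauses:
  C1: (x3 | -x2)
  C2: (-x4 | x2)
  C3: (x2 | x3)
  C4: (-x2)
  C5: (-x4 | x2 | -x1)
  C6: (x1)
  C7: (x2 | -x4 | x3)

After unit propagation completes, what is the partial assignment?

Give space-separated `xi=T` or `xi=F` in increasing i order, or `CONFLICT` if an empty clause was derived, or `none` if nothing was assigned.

unit clause [-2] forces x2=F; simplify:
  drop 2 from [-4, 2] -> [-4]
  drop 2 from [2, 3] -> [3]
  drop 2 from [-4, 2, -1] -> [-4, -1]
  drop 2 from [2, -4, 3] -> [-4, 3]
  satisfied 2 clause(s); 5 remain; assigned so far: [2]
unit clause [-4] forces x4=F; simplify:
  satisfied 3 clause(s); 2 remain; assigned so far: [2, 4]
unit clause [3] forces x3=T; simplify:
  satisfied 1 clause(s); 1 remain; assigned so far: [2, 3, 4]
unit clause [1] forces x1=T; simplify:
  satisfied 1 clause(s); 0 remain; assigned so far: [1, 2, 3, 4]

Answer: x1=T x2=F x3=T x4=F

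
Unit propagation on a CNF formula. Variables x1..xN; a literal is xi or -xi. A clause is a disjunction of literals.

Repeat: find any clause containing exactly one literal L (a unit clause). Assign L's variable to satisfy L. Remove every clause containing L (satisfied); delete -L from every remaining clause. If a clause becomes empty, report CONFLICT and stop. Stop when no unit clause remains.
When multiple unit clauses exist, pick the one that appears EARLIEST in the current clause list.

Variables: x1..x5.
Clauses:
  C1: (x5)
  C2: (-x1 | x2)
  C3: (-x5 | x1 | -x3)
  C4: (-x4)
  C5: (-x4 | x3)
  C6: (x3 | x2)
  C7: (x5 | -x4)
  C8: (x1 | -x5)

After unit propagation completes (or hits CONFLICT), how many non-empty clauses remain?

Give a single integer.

unit clause [5] forces x5=T; simplify:
  drop -5 from [-5, 1, -3] -> [1, -3]
  drop -5 from [1, -5] -> [1]
  satisfied 2 clause(s); 6 remain; assigned so far: [5]
unit clause [-4] forces x4=F; simplify:
  satisfied 2 clause(s); 4 remain; assigned so far: [4, 5]
unit clause [1] forces x1=T; simplify:
  drop -1 from [-1, 2] -> [2]
  satisfied 2 clause(s); 2 remain; assigned so far: [1, 4, 5]
unit clause [2] forces x2=T; simplify:
  satisfied 2 clause(s); 0 remain; assigned so far: [1, 2, 4, 5]

Answer: 0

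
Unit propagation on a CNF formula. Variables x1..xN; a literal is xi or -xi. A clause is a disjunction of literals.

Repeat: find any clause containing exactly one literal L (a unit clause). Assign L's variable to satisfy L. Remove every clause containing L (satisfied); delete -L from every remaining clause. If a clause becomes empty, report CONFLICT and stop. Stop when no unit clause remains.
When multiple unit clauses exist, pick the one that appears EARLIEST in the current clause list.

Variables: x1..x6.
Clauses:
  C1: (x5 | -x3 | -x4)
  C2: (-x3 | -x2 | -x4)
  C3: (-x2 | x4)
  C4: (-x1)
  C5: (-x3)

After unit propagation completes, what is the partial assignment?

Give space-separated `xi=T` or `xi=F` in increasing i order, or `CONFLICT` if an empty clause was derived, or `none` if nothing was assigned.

Answer: x1=F x3=F

Derivation:
unit clause [-1] forces x1=F; simplify:
  satisfied 1 clause(s); 4 remain; assigned so far: [1]
unit clause [-3] forces x3=F; simplify:
  satisfied 3 clause(s); 1 remain; assigned so far: [1, 3]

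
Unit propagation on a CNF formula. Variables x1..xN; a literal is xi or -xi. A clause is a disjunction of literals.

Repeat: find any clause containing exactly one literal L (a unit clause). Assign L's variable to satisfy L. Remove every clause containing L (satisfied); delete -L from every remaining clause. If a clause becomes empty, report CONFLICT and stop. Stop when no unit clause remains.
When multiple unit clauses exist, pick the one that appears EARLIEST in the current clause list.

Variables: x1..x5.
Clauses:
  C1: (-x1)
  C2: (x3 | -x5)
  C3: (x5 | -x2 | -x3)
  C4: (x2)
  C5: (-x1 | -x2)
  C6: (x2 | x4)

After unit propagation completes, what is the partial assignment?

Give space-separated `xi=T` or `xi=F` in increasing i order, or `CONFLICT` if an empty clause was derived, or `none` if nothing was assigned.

unit clause [-1] forces x1=F; simplify:
  satisfied 2 clause(s); 4 remain; assigned so far: [1]
unit clause [2] forces x2=T; simplify:
  drop -2 from [5, -2, -3] -> [5, -3]
  satisfied 2 clause(s); 2 remain; assigned so far: [1, 2]

Answer: x1=F x2=T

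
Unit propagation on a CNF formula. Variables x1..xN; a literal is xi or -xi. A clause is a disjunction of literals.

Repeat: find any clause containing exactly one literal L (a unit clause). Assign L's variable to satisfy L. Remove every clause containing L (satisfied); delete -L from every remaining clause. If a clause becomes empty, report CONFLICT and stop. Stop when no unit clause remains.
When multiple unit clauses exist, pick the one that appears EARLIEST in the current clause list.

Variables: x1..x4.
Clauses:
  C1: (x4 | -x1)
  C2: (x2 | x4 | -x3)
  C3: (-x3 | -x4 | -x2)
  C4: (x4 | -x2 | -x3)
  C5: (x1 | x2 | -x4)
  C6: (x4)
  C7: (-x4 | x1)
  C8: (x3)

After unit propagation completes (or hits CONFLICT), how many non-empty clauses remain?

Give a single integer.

unit clause [4] forces x4=T; simplify:
  drop -4 from [-3, -4, -2] -> [-3, -2]
  drop -4 from [1, 2, -4] -> [1, 2]
  drop -4 from [-4, 1] -> [1]
  satisfied 4 clause(s); 4 remain; assigned so far: [4]
unit clause [1] forces x1=T; simplify:
  satisfied 2 clause(s); 2 remain; assigned so far: [1, 4]
unit clause [3] forces x3=T; simplify:
  drop -3 from [-3, -2] -> [-2]
  satisfied 1 clause(s); 1 remain; assigned so far: [1, 3, 4]
unit clause [-2] forces x2=F; simplify:
  satisfied 1 clause(s); 0 remain; assigned so far: [1, 2, 3, 4]

Answer: 0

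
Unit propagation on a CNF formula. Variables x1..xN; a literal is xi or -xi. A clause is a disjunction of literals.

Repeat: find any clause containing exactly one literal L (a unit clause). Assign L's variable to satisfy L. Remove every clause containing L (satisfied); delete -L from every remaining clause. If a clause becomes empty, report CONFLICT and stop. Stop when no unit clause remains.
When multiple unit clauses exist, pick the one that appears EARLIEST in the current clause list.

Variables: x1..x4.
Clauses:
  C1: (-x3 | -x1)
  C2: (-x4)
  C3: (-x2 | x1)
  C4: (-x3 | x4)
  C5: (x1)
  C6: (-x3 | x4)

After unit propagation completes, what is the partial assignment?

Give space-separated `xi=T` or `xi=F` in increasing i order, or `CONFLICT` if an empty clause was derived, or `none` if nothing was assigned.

Answer: x1=T x3=F x4=F

Derivation:
unit clause [-4] forces x4=F; simplify:
  drop 4 from [-3, 4] -> [-3]
  drop 4 from [-3, 4] -> [-3]
  satisfied 1 clause(s); 5 remain; assigned so far: [4]
unit clause [-3] forces x3=F; simplify:
  satisfied 3 clause(s); 2 remain; assigned so far: [3, 4]
unit clause [1] forces x1=T; simplify:
  satisfied 2 clause(s); 0 remain; assigned so far: [1, 3, 4]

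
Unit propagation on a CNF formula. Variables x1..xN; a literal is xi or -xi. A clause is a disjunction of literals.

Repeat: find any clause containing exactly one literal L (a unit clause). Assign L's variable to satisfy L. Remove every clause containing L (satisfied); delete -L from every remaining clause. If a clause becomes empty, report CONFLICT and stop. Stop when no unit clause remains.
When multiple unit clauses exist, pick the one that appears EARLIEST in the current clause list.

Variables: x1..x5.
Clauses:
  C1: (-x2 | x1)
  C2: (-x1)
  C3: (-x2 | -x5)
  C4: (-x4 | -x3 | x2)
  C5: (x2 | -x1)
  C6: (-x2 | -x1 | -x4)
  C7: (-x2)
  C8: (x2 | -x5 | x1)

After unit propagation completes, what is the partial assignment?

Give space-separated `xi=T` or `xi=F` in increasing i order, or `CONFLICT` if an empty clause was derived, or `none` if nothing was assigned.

unit clause [-1] forces x1=F; simplify:
  drop 1 from [-2, 1] -> [-2]
  drop 1 from [2, -5, 1] -> [2, -5]
  satisfied 3 clause(s); 5 remain; assigned so far: [1]
unit clause [-2] forces x2=F; simplify:
  drop 2 from [-4, -3, 2] -> [-4, -3]
  drop 2 from [2, -5] -> [-5]
  satisfied 3 clause(s); 2 remain; assigned so far: [1, 2]
unit clause [-5] forces x5=F; simplify:
  satisfied 1 clause(s); 1 remain; assigned so far: [1, 2, 5]

Answer: x1=F x2=F x5=F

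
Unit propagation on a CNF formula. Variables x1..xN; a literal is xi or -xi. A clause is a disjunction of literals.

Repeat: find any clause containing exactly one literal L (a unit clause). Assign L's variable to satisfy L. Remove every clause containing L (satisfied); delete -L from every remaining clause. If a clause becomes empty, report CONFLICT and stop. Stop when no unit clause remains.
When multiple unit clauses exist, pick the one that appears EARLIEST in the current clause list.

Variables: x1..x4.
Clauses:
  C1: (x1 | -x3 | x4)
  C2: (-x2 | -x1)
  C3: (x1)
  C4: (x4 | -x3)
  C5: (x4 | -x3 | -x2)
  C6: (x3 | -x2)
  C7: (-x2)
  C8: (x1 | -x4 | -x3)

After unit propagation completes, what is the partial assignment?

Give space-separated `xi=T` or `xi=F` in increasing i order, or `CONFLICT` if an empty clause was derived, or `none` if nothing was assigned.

Answer: x1=T x2=F

Derivation:
unit clause [1] forces x1=T; simplify:
  drop -1 from [-2, -1] -> [-2]
  satisfied 3 clause(s); 5 remain; assigned so far: [1]
unit clause [-2] forces x2=F; simplify:
  satisfied 4 clause(s); 1 remain; assigned so far: [1, 2]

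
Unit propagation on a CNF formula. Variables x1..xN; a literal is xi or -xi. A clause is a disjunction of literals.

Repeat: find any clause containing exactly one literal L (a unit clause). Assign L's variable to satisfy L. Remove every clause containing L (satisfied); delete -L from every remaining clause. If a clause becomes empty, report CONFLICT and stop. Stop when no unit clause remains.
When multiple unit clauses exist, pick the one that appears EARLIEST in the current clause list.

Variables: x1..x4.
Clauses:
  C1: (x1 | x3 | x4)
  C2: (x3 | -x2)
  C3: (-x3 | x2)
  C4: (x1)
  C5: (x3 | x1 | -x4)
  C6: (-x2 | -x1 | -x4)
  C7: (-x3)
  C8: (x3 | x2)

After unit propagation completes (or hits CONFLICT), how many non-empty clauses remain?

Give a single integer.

unit clause [1] forces x1=T; simplify:
  drop -1 from [-2, -1, -4] -> [-2, -4]
  satisfied 3 clause(s); 5 remain; assigned so far: [1]
unit clause [-3] forces x3=F; simplify:
  drop 3 from [3, -2] -> [-2]
  drop 3 from [3, 2] -> [2]
  satisfied 2 clause(s); 3 remain; assigned so far: [1, 3]
unit clause [-2] forces x2=F; simplify:
  drop 2 from [2] -> [] (empty!)
  satisfied 2 clause(s); 1 remain; assigned so far: [1, 2, 3]
CONFLICT (empty clause)

Answer: 0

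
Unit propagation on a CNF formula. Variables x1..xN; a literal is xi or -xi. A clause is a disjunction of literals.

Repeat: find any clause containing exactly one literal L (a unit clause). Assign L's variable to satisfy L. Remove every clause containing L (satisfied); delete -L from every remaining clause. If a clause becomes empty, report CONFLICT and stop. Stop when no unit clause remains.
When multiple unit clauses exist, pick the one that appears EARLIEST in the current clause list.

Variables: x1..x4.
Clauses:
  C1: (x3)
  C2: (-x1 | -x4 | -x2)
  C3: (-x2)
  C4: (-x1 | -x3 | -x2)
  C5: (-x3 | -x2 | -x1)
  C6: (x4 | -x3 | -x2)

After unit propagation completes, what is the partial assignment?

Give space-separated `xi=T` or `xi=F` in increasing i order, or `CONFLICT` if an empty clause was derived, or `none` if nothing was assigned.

unit clause [3] forces x3=T; simplify:
  drop -3 from [-1, -3, -2] -> [-1, -2]
  drop -3 from [-3, -2, -1] -> [-2, -1]
  drop -3 from [4, -3, -2] -> [4, -2]
  satisfied 1 clause(s); 5 remain; assigned so far: [3]
unit clause [-2] forces x2=F; simplify:
  satisfied 5 clause(s); 0 remain; assigned so far: [2, 3]

Answer: x2=F x3=T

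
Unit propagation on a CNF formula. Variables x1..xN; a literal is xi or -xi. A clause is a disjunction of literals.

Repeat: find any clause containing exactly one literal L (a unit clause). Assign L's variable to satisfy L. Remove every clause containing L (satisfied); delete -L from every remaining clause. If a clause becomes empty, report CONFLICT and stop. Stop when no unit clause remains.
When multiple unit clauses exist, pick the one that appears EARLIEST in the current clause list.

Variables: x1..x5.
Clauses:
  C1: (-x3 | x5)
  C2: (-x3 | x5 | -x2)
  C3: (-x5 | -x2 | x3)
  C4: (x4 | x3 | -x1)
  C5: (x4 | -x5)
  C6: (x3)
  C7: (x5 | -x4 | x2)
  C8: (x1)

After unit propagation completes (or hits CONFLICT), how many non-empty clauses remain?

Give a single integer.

Answer: 0

Derivation:
unit clause [3] forces x3=T; simplify:
  drop -3 from [-3, 5] -> [5]
  drop -3 from [-3, 5, -2] -> [5, -2]
  satisfied 3 clause(s); 5 remain; assigned so far: [3]
unit clause [5] forces x5=T; simplify:
  drop -5 from [4, -5] -> [4]
  satisfied 3 clause(s); 2 remain; assigned so far: [3, 5]
unit clause [4] forces x4=T; simplify:
  satisfied 1 clause(s); 1 remain; assigned so far: [3, 4, 5]
unit clause [1] forces x1=T; simplify:
  satisfied 1 clause(s); 0 remain; assigned so far: [1, 3, 4, 5]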